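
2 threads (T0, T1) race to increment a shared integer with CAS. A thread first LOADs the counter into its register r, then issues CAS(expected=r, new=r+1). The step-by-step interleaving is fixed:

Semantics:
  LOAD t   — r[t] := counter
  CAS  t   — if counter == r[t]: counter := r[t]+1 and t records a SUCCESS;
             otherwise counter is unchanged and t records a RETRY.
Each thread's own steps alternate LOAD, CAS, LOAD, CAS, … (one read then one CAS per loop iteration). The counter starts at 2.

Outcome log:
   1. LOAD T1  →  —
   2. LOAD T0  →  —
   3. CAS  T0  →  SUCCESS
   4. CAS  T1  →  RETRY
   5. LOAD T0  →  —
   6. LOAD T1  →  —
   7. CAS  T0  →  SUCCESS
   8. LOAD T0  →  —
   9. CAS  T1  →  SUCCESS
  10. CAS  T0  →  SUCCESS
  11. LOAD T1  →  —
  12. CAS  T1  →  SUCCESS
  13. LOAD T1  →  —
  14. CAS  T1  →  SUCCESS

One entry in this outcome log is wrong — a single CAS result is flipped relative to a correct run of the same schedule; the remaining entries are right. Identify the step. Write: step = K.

step = 9

Re-executing:
   1) LOAD T1:  M=2  r_T1=2
   2) LOAD T0:  M=2  r_T0=2
   3) CAS  T0:  M=3  r_T0=2 ✓
   4) CAS  T1:  M=3  r_T1=2 ✗
   5) LOAD T0:  M=3  r_T0=3
   6) LOAD T1:  M=3  r_T1=3
   7) CAS  T0:  M=4  r_T0=3 ✓
   8) LOAD T0:  M=4  r_T0=4
   9) CAS  T1:  M=4  r_T1=3 ✗
  10) CAS  T0:  M=5  r_T0=4 ✓
  11) LOAD T1:  M=5  r_T1=5
  12) CAS  T1:  M=6  r_T1=5 ✓
  13) LOAD T1:  M=6  r_T1=6
  14) CAS  T1:  M=7  r_T1=6 ✓
Flip is step 9.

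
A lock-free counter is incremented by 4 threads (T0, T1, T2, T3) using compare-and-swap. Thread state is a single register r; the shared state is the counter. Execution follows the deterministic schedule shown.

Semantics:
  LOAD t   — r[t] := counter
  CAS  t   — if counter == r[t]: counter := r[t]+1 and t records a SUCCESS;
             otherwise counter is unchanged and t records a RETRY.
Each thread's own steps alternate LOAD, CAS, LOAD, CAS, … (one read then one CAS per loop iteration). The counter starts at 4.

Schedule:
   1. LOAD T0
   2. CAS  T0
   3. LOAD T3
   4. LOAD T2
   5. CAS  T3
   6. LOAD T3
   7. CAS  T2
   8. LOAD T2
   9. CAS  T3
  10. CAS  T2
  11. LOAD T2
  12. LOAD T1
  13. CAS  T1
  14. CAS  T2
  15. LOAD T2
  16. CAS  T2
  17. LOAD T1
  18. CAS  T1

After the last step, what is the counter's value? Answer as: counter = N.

counter = 10

1. LOAD T0 → mem=4 r[T0]=4 [LOAD]
2. CAS T0 → mem=5 r[T0]=4 [OK]
3. LOAD T3 → mem=5 r[T3]=5 [LOAD]
4. LOAD T2 → mem=5 r[T2]=5 [LOAD]
5. CAS T3 → mem=6 r[T3]=5 [OK]
6. LOAD T3 → mem=6 r[T3]=6 [LOAD]
7. CAS T2 → mem=6 r[T2]=5 [RETRY]
8. LOAD T2 → mem=6 r[T2]=6 [LOAD]
9. CAS T3 → mem=7 r[T3]=6 [OK]
10. CAS T2 → mem=7 r[T2]=6 [RETRY]
11. LOAD T2 → mem=7 r[T2]=7 [LOAD]
12. LOAD T1 → mem=7 r[T1]=7 [LOAD]
13. CAS T1 → mem=8 r[T1]=7 [OK]
14. CAS T2 → mem=8 r[T2]=7 [RETRY]
15. LOAD T2 → mem=8 r[T2]=8 [LOAD]
16. CAS T2 → mem=9 r[T2]=8 [OK]
17. LOAD T1 → mem=9 r[T1]=9 [LOAD]
18. CAS T1 → mem=10 r[T1]=9 [OK]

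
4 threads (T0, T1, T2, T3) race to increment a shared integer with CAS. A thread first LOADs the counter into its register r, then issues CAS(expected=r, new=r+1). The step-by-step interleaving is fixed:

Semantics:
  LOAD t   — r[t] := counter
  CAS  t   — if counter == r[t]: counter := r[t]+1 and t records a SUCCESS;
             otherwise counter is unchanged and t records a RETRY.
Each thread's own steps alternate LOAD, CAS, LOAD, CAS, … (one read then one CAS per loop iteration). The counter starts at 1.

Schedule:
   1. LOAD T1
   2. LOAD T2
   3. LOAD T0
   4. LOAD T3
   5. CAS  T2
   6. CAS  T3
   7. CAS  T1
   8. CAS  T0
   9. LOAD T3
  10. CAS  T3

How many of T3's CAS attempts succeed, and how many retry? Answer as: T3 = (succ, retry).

step 1: T1 LOAD ⇒ load; ctr=1 reg=1
step 2: T2 LOAD ⇒ load; ctr=1 reg=1
step 3: T0 LOAD ⇒ load; ctr=1 reg=1
step 4: T3 LOAD ⇒ load; ctr=1 reg=1
step 5: T2 CAS ⇒ ok; ctr=2 reg=1
step 6: T3 CAS ⇒ retry; ctr=2 reg=1
step 7: T1 CAS ⇒ retry; ctr=2 reg=1
step 8: T0 CAS ⇒ retry; ctr=2 reg=1
step 9: T3 LOAD ⇒ load; ctr=2 reg=2
step 10: T3 CAS ⇒ ok; ctr=3 reg=2

T3 = (1, 1)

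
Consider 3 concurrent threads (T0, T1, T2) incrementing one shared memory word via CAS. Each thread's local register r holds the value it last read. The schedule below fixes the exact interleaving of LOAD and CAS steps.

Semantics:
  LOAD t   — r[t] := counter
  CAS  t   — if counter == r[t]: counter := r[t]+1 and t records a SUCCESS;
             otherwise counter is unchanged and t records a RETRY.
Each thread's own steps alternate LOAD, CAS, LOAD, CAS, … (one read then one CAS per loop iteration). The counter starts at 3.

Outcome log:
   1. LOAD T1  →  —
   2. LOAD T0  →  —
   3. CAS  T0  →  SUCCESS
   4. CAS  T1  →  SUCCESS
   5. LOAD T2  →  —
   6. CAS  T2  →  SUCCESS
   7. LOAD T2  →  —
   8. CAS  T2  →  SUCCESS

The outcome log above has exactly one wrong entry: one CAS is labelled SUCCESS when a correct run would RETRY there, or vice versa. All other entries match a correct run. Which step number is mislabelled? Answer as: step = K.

step = 4

Reference trace:
step 1: T1 LOAD ⇒ load; ctr=3 reg=3
step 2: T0 LOAD ⇒ load; ctr=3 reg=3
step 3: T0 CAS ⇒ ok; ctr=4 reg=3
step 4: T1 CAS ⇒ retry; ctr=4 reg=3
step 5: T2 LOAD ⇒ load; ctr=4 reg=4
step 6: T2 CAS ⇒ ok; ctr=5 reg=4
step 7: T2 LOAD ⇒ load; ctr=5 reg=5
step 8: T2 CAS ⇒ ok; ctr=6 reg=5
Log disagrees first at step 4.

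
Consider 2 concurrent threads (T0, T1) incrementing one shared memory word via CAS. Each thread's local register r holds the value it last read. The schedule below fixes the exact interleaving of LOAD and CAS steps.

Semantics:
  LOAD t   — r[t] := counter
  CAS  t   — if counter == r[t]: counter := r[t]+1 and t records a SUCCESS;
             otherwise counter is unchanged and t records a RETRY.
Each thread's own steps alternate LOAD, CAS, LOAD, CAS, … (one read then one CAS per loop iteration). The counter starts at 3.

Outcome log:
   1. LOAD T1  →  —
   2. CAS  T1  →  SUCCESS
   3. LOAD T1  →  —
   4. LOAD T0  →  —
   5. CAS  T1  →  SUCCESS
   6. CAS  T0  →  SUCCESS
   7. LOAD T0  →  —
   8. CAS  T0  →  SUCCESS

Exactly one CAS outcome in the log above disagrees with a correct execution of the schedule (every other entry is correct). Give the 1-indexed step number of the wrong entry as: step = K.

Reference trace:
T1 LOAD — after: cnt=3, r=3 — load
T1 CAS — after: cnt=4, r=3 — ok
T1 LOAD — after: cnt=4, r=4 — load
T0 LOAD — after: cnt=4, r=4 — load
T1 CAS — after: cnt=5, r=4 — ok
T0 CAS — after: cnt=5, r=4 — retry
T0 LOAD — after: cnt=5, r=5 — load
T0 CAS — after: cnt=6, r=5 — ok
Log disagrees first at step 6.

step = 6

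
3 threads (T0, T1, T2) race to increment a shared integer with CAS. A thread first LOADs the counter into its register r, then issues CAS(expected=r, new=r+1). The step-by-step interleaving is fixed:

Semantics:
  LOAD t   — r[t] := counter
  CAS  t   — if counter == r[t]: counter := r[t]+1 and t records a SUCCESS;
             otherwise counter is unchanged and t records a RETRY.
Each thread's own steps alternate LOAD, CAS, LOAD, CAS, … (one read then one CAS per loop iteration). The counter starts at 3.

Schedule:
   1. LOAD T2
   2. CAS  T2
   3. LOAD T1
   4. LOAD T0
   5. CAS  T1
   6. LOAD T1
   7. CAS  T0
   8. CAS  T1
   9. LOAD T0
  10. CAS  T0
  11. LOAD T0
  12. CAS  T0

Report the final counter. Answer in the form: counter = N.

counter = 8

#1 T2 reads 3
#2 T2 CAS(3→4) writes; counter now 4
#3 T1 reads 4
#4 T0 reads 4
#5 T1 CAS(4→5) writes; counter now 5
#6 T1 reads 5
#7 T0 CAS(4→5) fails; counter now 5
#8 T1 CAS(5→6) writes; counter now 6
#9 T0 reads 6
#10 T0 CAS(6→7) writes; counter now 7
#11 T0 reads 7
#12 T0 CAS(7→8) writes; counter now 8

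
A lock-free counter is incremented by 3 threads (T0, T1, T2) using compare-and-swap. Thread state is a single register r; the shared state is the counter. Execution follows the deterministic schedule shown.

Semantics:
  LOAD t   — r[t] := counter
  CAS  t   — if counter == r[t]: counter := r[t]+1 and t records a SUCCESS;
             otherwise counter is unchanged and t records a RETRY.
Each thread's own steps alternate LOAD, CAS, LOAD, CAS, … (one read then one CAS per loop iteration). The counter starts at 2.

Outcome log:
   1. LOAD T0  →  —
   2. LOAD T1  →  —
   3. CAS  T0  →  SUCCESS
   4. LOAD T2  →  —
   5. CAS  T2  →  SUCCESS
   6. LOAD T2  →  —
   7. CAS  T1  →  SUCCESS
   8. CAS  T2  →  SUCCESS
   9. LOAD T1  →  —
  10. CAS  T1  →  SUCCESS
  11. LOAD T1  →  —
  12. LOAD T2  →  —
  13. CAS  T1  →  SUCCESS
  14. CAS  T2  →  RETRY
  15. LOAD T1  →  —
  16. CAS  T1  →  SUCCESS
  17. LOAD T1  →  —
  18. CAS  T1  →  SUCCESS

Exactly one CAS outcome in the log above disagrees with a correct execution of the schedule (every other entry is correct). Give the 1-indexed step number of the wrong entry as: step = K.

step = 7

Reference trace:
#1 T0 reads 2
#2 T1 reads 2
#3 T0 CAS(2→3) writes; counter now 3
#4 T2 reads 3
#5 T2 CAS(3→4) writes; counter now 4
#6 T2 reads 4
#7 T1 CAS(2→3) fails; counter now 4
#8 T2 CAS(4→5) writes; counter now 5
#9 T1 reads 5
#10 T1 CAS(5→6) writes; counter now 6
#11 T1 reads 6
#12 T2 reads 6
#13 T1 CAS(6→7) writes; counter now 7
#14 T2 CAS(6→7) fails; counter now 7
#15 T1 reads 7
#16 T1 CAS(7→8) writes; counter now 8
#17 T1 reads 8
#18 T1 CAS(8→9) writes; counter now 9
Mismatch at 7.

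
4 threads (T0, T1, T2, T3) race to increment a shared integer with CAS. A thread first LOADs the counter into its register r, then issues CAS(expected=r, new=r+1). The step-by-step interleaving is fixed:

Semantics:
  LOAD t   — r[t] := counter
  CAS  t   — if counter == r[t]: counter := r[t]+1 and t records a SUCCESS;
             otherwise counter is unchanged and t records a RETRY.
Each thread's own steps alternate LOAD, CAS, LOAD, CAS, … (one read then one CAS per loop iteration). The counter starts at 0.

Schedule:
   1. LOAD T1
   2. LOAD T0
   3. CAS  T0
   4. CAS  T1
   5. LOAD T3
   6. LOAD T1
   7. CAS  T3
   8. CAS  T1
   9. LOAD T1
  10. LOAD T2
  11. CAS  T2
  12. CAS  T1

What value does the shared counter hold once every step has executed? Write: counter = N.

[1] T1.load  rd  (counter 0, T1.r 0)
[2] T0.load  rd  (counter 0, T0.r 0)
[3] T0.cas  hit  (counter 1, T0.r 0)
[4] T1.cas  miss  (counter 1, T1.r 0)
[5] T3.load  rd  (counter 1, T3.r 1)
[6] T1.load  rd  (counter 1, T1.r 1)
[7] T3.cas  hit  (counter 2, T3.r 1)
[8] T1.cas  miss  (counter 2, T1.r 1)
[9] T1.load  rd  (counter 2, T1.r 2)
[10] T2.load  rd  (counter 2, T2.r 2)
[11] T2.cas  hit  (counter 3, T2.r 2)
[12] T1.cas  miss  (counter 3, T1.r 2)

counter = 3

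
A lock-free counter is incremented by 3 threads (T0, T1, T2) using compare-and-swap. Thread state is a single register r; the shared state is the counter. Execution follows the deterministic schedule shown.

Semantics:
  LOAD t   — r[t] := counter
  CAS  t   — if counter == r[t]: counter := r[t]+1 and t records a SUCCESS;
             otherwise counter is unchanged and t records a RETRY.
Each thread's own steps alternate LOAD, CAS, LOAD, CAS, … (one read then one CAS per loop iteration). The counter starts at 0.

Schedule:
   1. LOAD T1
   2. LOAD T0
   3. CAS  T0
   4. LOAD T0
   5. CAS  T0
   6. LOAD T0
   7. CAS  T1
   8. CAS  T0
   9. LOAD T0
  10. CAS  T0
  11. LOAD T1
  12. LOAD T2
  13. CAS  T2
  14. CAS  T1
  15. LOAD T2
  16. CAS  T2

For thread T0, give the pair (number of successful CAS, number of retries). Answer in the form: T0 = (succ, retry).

T0 = (4, 0)

1. LOAD T1 → mem=0 r[T1]=0 [LOAD]
2. LOAD T0 → mem=0 r[T0]=0 [LOAD]
3. CAS T0 → mem=1 r[T0]=0 [OK]
4. LOAD T0 → mem=1 r[T0]=1 [LOAD]
5. CAS T0 → mem=2 r[T0]=1 [OK]
6. LOAD T0 → mem=2 r[T0]=2 [LOAD]
7. CAS T1 → mem=2 r[T1]=0 [RETRY]
8. CAS T0 → mem=3 r[T0]=2 [OK]
9. LOAD T0 → mem=3 r[T0]=3 [LOAD]
10. CAS T0 → mem=4 r[T0]=3 [OK]
11. LOAD T1 → mem=4 r[T1]=4 [LOAD]
12. LOAD T2 → mem=4 r[T2]=4 [LOAD]
13. CAS T2 → mem=5 r[T2]=4 [OK]
14. CAS T1 → mem=5 r[T1]=4 [RETRY]
15. LOAD T2 → mem=5 r[T2]=5 [LOAD]
16. CAS T2 → mem=6 r[T2]=5 [OK]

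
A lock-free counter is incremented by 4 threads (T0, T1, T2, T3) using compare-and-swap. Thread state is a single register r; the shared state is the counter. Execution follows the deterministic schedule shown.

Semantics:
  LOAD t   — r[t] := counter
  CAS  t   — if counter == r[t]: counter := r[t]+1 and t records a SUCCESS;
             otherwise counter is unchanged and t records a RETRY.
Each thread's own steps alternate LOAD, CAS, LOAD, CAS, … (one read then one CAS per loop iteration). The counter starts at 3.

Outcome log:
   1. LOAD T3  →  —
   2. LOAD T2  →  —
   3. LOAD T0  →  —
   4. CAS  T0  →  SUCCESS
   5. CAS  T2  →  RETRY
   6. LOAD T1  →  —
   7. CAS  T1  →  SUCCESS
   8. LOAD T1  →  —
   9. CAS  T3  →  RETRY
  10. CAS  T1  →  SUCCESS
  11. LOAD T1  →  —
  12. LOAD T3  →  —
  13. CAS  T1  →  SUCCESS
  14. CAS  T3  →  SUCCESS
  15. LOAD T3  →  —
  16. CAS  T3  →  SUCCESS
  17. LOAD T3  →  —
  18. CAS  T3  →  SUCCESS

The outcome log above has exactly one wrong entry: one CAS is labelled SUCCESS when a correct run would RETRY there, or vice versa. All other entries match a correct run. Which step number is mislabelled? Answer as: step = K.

Correct run:
1. LOAD T3 → mem=3 r[T3]=3 [LOAD]
2. LOAD T2 → mem=3 r[T2]=3 [LOAD]
3. LOAD T0 → mem=3 r[T0]=3 [LOAD]
4. CAS T0 → mem=4 r[T0]=3 [OK]
5. CAS T2 → mem=4 r[T2]=3 [RETRY]
6. LOAD T1 → mem=4 r[T1]=4 [LOAD]
7. CAS T1 → mem=5 r[T1]=4 [OK]
8. LOAD T1 → mem=5 r[T1]=5 [LOAD]
9. CAS T3 → mem=5 r[T3]=3 [RETRY]
10. CAS T1 → mem=6 r[T1]=5 [OK]
11. LOAD T1 → mem=6 r[T1]=6 [LOAD]
12. LOAD T3 → mem=6 r[T3]=6 [LOAD]
13. CAS T1 → mem=7 r[T1]=6 [OK]
14. CAS T3 → mem=7 r[T3]=6 [RETRY]
15. LOAD T3 → mem=7 r[T3]=7 [LOAD]
16. CAS T3 → mem=8 r[T3]=7 [OK]
17. LOAD T3 → mem=8 r[T3]=8 [LOAD]
18. CAS T3 → mem=9 r[T3]=8 [OK]
Flip is step 14.

step = 14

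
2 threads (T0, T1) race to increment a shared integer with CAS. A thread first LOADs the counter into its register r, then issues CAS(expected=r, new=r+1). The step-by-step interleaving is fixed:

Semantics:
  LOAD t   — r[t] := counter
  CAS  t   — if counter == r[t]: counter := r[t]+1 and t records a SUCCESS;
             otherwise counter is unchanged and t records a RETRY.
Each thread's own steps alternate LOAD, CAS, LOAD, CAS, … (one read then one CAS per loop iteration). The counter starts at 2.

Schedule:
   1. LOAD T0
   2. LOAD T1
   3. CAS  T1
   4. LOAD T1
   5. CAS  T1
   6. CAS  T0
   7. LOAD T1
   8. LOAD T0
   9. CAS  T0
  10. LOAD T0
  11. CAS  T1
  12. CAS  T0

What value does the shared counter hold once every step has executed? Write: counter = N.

   1) LOAD T0:  M=2  r_T0=2
   2) LOAD T1:  M=2  r_T1=2
   3) CAS  T1:  M=3  r_T1=2 ✓
   4) LOAD T1:  M=3  r_T1=3
   5) CAS  T1:  M=4  r_T1=3 ✓
   6) CAS  T0:  M=4  r_T0=2 ✗
   7) LOAD T1:  M=4  r_T1=4
   8) LOAD T0:  M=4  r_T0=4
   9) CAS  T0:  M=5  r_T0=4 ✓
  10) LOAD T0:  M=5  r_T0=5
  11) CAS  T1:  M=5  r_T1=4 ✗
  12) CAS  T0:  M=6  r_T0=5 ✓

counter = 6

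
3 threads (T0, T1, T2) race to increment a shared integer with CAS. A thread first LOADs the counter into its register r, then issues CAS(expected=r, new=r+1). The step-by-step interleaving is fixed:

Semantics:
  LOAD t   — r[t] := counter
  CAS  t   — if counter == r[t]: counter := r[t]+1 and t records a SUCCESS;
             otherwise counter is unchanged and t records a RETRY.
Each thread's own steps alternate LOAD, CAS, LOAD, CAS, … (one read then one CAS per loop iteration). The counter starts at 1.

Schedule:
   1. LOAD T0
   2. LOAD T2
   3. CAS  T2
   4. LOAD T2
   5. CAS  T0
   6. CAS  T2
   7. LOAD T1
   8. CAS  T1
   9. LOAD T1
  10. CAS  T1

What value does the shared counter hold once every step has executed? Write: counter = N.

step 1: T0 LOAD ⇒ load; ctr=1 reg=1
step 2: T2 LOAD ⇒ load; ctr=1 reg=1
step 3: T2 CAS ⇒ ok; ctr=2 reg=1
step 4: T2 LOAD ⇒ load; ctr=2 reg=2
step 5: T0 CAS ⇒ retry; ctr=2 reg=1
step 6: T2 CAS ⇒ ok; ctr=3 reg=2
step 7: T1 LOAD ⇒ load; ctr=3 reg=3
step 8: T1 CAS ⇒ ok; ctr=4 reg=3
step 9: T1 LOAD ⇒ load; ctr=4 reg=4
step 10: T1 CAS ⇒ ok; ctr=5 reg=4

counter = 5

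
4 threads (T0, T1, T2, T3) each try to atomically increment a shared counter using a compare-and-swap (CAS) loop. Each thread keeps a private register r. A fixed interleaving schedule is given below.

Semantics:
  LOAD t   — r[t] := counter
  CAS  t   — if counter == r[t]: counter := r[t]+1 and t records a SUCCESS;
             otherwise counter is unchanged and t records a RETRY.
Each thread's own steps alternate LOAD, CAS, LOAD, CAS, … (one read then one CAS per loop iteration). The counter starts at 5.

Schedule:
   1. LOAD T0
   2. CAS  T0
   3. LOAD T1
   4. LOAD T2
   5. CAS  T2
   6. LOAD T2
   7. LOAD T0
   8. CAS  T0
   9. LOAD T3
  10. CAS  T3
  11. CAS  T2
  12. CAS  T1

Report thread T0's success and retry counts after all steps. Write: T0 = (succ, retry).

T0 = (2, 0)

step 1: T0 LOAD ⇒ load; ctr=5 reg=5
step 2: T0 CAS ⇒ ok; ctr=6 reg=5
step 3: T1 LOAD ⇒ load; ctr=6 reg=6
step 4: T2 LOAD ⇒ load; ctr=6 reg=6
step 5: T2 CAS ⇒ ok; ctr=7 reg=6
step 6: T2 LOAD ⇒ load; ctr=7 reg=7
step 7: T0 LOAD ⇒ load; ctr=7 reg=7
step 8: T0 CAS ⇒ ok; ctr=8 reg=7
step 9: T3 LOAD ⇒ load; ctr=8 reg=8
step 10: T3 CAS ⇒ ok; ctr=9 reg=8
step 11: T2 CAS ⇒ retry; ctr=9 reg=7
step 12: T1 CAS ⇒ retry; ctr=9 reg=6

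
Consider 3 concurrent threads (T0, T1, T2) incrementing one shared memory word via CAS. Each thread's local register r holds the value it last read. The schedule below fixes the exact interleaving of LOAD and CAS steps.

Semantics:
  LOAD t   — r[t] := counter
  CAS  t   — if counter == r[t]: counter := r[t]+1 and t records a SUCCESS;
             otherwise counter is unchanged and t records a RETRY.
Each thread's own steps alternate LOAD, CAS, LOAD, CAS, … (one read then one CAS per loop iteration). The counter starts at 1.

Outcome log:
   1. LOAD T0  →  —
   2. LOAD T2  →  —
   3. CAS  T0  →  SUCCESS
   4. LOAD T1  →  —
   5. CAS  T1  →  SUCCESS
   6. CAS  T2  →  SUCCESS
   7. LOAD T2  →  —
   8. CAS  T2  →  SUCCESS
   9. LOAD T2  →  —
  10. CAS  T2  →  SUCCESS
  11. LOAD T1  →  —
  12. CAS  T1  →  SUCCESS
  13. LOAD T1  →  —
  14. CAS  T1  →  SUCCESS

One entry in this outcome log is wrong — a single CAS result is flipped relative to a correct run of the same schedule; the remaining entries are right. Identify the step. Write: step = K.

Re-executing:
step 1: T0 LOAD ⇒ load; ctr=1 reg=1
step 2: T2 LOAD ⇒ load; ctr=1 reg=1
step 3: T0 CAS ⇒ ok; ctr=2 reg=1
step 4: T1 LOAD ⇒ load; ctr=2 reg=2
step 5: T1 CAS ⇒ ok; ctr=3 reg=2
step 6: T2 CAS ⇒ retry; ctr=3 reg=1
step 7: T2 LOAD ⇒ load; ctr=3 reg=3
step 8: T2 CAS ⇒ ok; ctr=4 reg=3
step 9: T2 LOAD ⇒ load; ctr=4 reg=4
step 10: T2 CAS ⇒ ok; ctr=5 reg=4
step 11: T1 LOAD ⇒ load; ctr=5 reg=5
step 12: T1 CAS ⇒ ok; ctr=6 reg=5
step 13: T1 LOAD ⇒ load; ctr=6 reg=6
step 14: T1 CAS ⇒ ok; ctr=7 reg=6
Flip is step 6.

step = 6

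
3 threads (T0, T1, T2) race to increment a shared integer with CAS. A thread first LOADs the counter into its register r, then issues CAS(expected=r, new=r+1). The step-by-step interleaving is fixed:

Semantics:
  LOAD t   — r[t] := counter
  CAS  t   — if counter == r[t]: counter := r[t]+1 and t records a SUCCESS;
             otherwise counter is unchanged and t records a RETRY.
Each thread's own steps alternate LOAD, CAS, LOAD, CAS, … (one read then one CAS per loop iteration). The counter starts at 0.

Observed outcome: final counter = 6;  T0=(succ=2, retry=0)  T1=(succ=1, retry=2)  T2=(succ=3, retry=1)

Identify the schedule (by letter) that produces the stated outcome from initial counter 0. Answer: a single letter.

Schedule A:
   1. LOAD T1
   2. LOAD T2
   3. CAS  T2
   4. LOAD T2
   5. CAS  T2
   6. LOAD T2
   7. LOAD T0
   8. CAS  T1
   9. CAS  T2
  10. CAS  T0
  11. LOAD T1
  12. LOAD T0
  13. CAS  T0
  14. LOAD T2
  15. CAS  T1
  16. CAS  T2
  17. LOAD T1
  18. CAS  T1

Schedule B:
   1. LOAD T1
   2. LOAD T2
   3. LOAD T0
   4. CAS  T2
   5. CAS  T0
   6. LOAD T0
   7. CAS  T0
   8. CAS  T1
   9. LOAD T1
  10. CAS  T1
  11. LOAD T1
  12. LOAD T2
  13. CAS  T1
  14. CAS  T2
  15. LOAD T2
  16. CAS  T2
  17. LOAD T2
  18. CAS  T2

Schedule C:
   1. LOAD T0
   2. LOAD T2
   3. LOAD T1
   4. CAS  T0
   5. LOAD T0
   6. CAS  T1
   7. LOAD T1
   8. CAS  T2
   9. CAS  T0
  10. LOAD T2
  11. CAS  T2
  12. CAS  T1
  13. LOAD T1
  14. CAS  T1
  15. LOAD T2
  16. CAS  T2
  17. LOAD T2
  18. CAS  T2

Tracing schedule C:
step 1: T0 LOAD ⇒ load; ctr=0 reg=0
step 2: T2 LOAD ⇒ load; ctr=0 reg=0
step 3: T1 LOAD ⇒ load; ctr=0 reg=0
step 4: T0 CAS ⇒ ok; ctr=1 reg=0
step 5: T0 LOAD ⇒ load; ctr=1 reg=1
step 6: T1 CAS ⇒ retry; ctr=1 reg=0
step 7: T1 LOAD ⇒ load; ctr=1 reg=1
step 8: T2 CAS ⇒ retry; ctr=1 reg=0
step 9: T0 CAS ⇒ ok; ctr=2 reg=1
step 10: T2 LOAD ⇒ load; ctr=2 reg=2
step 11: T2 CAS ⇒ ok; ctr=3 reg=2
step 12: T1 CAS ⇒ retry; ctr=3 reg=1
step 13: T1 LOAD ⇒ load; ctr=3 reg=3
step 14: T1 CAS ⇒ ok; ctr=4 reg=3
step 15: T2 LOAD ⇒ load; ctr=4 reg=4
step 16: T2 CAS ⇒ ok; ctr=5 reg=4
step 17: T2 LOAD ⇒ load; ctr=5 reg=5
step 18: T2 CAS ⇒ ok; ctr=6 reg=5

C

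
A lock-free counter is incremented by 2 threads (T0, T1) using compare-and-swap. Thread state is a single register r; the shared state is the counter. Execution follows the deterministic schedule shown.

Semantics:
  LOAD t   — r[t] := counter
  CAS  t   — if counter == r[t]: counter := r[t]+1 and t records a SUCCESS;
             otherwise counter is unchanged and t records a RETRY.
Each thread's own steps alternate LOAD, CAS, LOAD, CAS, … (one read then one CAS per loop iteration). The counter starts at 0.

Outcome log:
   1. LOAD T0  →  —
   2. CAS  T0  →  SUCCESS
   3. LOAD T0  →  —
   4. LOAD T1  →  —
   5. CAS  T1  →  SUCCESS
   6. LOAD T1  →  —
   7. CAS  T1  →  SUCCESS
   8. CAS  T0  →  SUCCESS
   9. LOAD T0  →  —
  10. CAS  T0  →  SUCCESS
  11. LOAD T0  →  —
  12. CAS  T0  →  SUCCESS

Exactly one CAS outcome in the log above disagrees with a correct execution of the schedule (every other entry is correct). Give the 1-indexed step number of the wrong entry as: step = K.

Correct run:
T0 LOAD — after: cnt=0, r=0 — load
T0 CAS — after: cnt=1, r=0 — ok
T0 LOAD — after: cnt=1, r=1 — load
T1 LOAD — after: cnt=1, r=1 — load
T1 CAS — after: cnt=2, r=1 — ok
T1 LOAD — after: cnt=2, r=2 — load
T1 CAS — after: cnt=3, r=2 — ok
T0 CAS — after: cnt=3, r=1 — retry
T0 LOAD — after: cnt=3, r=3 — load
T0 CAS — after: cnt=4, r=3 — ok
T0 LOAD — after: cnt=4, r=4 — load
T0 CAS — after: cnt=5, r=4 — ok
Log disagrees first at step 8.

step = 8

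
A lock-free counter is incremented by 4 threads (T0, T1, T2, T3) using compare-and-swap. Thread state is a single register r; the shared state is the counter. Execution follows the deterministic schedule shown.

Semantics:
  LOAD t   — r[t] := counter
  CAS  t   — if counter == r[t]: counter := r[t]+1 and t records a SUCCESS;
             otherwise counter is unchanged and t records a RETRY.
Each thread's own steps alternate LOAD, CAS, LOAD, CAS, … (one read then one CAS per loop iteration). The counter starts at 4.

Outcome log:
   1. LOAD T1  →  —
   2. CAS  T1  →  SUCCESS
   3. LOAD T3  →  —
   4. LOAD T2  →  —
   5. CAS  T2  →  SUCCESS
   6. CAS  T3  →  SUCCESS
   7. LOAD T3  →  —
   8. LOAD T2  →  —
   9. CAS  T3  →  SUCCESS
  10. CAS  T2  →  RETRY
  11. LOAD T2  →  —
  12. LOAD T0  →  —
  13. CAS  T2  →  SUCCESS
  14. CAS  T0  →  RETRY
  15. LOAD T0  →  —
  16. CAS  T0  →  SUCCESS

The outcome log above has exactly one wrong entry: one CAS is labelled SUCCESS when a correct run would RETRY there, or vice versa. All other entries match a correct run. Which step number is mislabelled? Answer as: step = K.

step = 6

Re-executing:
step 1: T1 LOAD ⇒ load; ctr=4 reg=4
step 2: T1 CAS ⇒ ok; ctr=5 reg=4
step 3: T3 LOAD ⇒ load; ctr=5 reg=5
step 4: T2 LOAD ⇒ load; ctr=5 reg=5
step 5: T2 CAS ⇒ ok; ctr=6 reg=5
step 6: T3 CAS ⇒ retry; ctr=6 reg=5
step 7: T3 LOAD ⇒ load; ctr=6 reg=6
step 8: T2 LOAD ⇒ load; ctr=6 reg=6
step 9: T3 CAS ⇒ ok; ctr=7 reg=6
step 10: T2 CAS ⇒ retry; ctr=7 reg=6
step 11: T2 LOAD ⇒ load; ctr=7 reg=7
step 12: T0 LOAD ⇒ load; ctr=7 reg=7
step 13: T2 CAS ⇒ ok; ctr=8 reg=7
step 14: T0 CAS ⇒ retry; ctr=8 reg=7
step 15: T0 LOAD ⇒ load; ctr=8 reg=8
step 16: T0 CAS ⇒ ok; ctr=9 reg=8
Flip is step 6.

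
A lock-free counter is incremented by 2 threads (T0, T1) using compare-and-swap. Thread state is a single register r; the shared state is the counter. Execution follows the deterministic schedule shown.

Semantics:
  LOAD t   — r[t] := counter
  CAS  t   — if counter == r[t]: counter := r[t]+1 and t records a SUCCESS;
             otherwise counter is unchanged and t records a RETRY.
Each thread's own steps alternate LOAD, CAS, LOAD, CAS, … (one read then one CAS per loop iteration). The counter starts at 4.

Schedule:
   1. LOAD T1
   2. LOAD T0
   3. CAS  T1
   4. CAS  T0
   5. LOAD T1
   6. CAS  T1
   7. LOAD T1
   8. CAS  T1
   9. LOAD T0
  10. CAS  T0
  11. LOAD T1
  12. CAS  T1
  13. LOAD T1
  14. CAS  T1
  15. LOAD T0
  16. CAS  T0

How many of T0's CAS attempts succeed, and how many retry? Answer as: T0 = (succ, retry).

T0 = (2, 1)

[1] T1.load  rd  (counter 4, T1.r 4)
[2] T0.load  rd  (counter 4, T0.r 4)
[3] T1.cas  hit  (counter 5, T1.r 4)
[4] T0.cas  miss  (counter 5, T0.r 4)
[5] T1.load  rd  (counter 5, T1.r 5)
[6] T1.cas  hit  (counter 6, T1.r 5)
[7] T1.load  rd  (counter 6, T1.r 6)
[8] T1.cas  hit  (counter 7, T1.r 6)
[9] T0.load  rd  (counter 7, T0.r 7)
[10] T0.cas  hit  (counter 8, T0.r 7)
[11] T1.load  rd  (counter 8, T1.r 8)
[12] T1.cas  hit  (counter 9, T1.r 8)
[13] T1.load  rd  (counter 9, T1.r 9)
[14] T1.cas  hit  (counter 10, T1.r 9)
[15] T0.load  rd  (counter 10, T0.r 10)
[16] T0.cas  hit  (counter 11, T0.r 10)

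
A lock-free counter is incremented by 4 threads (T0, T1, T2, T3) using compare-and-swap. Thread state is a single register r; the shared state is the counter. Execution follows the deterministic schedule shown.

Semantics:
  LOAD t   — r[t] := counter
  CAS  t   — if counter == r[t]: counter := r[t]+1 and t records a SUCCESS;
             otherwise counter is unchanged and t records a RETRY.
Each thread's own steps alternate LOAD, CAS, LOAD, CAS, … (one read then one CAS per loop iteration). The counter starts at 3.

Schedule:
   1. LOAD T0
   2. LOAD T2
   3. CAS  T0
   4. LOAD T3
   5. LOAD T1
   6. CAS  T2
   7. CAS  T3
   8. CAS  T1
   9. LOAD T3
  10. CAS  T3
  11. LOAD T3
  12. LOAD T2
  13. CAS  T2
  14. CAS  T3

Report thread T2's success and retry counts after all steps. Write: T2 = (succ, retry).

T2 = (1, 1)

T0 LOAD — after: cnt=3, r=3 — load
T2 LOAD — after: cnt=3, r=3 — load
T0 CAS — after: cnt=4, r=3 — ok
T3 LOAD — after: cnt=4, r=4 — load
T1 LOAD — after: cnt=4, r=4 — load
T2 CAS — after: cnt=4, r=3 — retry
T3 CAS — after: cnt=5, r=4 — ok
T1 CAS — after: cnt=5, r=4 — retry
T3 LOAD — after: cnt=5, r=5 — load
T3 CAS — after: cnt=6, r=5 — ok
T3 LOAD — after: cnt=6, r=6 — load
T2 LOAD — after: cnt=6, r=6 — load
T2 CAS — after: cnt=7, r=6 — ok
T3 CAS — after: cnt=7, r=6 — retry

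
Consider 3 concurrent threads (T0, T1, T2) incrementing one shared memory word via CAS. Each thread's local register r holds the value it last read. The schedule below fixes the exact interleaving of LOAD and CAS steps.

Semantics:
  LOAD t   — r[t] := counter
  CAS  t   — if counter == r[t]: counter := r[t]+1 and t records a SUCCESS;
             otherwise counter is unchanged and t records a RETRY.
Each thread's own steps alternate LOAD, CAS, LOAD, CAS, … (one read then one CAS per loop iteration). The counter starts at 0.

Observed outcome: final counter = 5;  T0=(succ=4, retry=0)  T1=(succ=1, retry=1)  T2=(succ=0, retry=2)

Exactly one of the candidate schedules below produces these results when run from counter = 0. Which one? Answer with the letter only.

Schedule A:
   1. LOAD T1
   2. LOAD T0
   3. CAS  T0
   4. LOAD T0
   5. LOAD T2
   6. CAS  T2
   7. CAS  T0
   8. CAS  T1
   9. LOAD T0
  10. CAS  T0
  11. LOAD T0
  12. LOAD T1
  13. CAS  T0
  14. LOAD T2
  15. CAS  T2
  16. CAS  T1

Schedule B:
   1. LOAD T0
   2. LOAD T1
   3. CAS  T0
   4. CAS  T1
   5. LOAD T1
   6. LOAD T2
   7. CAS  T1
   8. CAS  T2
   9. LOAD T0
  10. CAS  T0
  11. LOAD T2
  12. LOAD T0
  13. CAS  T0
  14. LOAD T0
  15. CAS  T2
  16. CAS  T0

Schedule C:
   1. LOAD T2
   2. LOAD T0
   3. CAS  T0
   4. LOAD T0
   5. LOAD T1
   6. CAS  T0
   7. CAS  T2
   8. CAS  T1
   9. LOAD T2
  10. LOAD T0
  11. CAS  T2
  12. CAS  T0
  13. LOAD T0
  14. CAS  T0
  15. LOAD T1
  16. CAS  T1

Tracing schedule B:
[1] T0.load  rd  (counter 0, T0.r 0)
[2] T1.load  rd  (counter 0, T1.r 0)
[3] T0.cas  hit  (counter 1, T0.r 0)
[4] T1.cas  miss  (counter 1, T1.r 0)
[5] T1.load  rd  (counter 1, T1.r 1)
[6] T2.load  rd  (counter 1, T2.r 1)
[7] T1.cas  hit  (counter 2, T1.r 1)
[8] T2.cas  miss  (counter 2, T2.r 1)
[9] T0.load  rd  (counter 2, T0.r 2)
[10] T0.cas  hit  (counter 3, T0.r 2)
[11] T2.load  rd  (counter 3, T2.r 3)
[12] T0.load  rd  (counter 3, T0.r 3)
[13] T0.cas  hit  (counter 4, T0.r 3)
[14] T0.load  rd  (counter 4, T0.r 4)
[15] T2.cas  miss  (counter 4, T2.r 3)
[16] T0.cas  hit  (counter 5, T0.r 4)

B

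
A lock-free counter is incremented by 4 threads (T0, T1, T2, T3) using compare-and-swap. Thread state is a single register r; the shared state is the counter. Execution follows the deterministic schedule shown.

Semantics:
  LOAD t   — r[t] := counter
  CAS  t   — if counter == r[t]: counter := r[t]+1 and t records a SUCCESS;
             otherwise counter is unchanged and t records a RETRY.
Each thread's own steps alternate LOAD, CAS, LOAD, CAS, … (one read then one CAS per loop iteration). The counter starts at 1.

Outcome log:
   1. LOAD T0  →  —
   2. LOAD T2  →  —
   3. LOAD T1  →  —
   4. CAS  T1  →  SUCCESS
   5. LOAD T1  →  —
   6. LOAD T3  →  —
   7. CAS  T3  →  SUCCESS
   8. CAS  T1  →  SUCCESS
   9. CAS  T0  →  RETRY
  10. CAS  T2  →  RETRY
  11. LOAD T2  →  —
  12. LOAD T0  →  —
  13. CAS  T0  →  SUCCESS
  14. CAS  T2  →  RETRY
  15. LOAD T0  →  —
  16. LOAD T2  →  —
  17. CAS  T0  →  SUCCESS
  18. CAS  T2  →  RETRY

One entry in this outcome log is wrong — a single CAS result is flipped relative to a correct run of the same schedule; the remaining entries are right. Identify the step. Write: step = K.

Re-executing:
step 1: T0 LOAD ⇒ load; ctr=1 reg=1
step 2: T2 LOAD ⇒ load; ctr=1 reg=1
step 3: T1 LOAD ⇒ load; ctr=1 reg=1
step 4: T1 CAS ⇒ ok; ctr=2 reg=1
step 5: T1 LOAD ⇒ load; ctr=2 reg=2
step 6: T3 LOAD ⇒ load; ctr=2 reg=2
step 7: T3 CAS ⇒ ok; ctr=3 reg=2
step 8: T1 CAS ⇒ retry; ctr=3 reg=2
step 9: T0 CAS ⇒ retry; ctr=3 reg=1
step 10: T2 CAS ⇒ retry; ctr=3 reg=1
step 11: T2 LOAD ⇒ load; ctr=3 reg=3
step 12: T0 LOAD ⇒ load; ctr=3 reg=3
step 13: T0 CAS ⇒ ok; ctr=4 reg=3
step 14: T2 CAS ⇒ retry; ctr=4 reg=3
step 15: T0 LOAD ⇒ load; ctr=4 reg=4
step 16: T2 LOAD ⇒ load; ctr=4 reg=4
step 17: T0 CAS ⇒ ok; ctr=5 reg=4
step 18: T2 CAS ⇒ retry; ctr=5 reg=4
Mismatch at 8.

step = 8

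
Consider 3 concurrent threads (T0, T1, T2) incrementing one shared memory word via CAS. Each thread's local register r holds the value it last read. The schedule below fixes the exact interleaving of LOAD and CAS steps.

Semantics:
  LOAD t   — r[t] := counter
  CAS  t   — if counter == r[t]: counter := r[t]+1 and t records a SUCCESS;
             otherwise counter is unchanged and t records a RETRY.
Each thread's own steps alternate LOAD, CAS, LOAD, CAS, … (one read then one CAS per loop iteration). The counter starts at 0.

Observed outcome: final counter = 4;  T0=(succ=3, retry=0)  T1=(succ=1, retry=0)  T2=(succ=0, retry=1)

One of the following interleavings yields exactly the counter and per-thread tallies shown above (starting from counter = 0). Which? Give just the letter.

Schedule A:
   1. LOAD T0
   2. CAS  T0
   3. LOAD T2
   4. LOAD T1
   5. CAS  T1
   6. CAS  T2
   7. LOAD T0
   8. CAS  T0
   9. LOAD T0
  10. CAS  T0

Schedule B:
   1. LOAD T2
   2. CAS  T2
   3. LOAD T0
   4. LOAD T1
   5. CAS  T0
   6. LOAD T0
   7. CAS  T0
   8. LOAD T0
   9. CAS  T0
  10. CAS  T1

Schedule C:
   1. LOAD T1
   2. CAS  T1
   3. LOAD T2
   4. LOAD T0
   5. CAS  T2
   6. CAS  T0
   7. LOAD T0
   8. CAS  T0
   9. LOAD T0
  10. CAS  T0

A

Run A:
[1] T0.load  rd  (counter 0, T0.r 0)
[2] T0.cas  hit  (counter 1, T0.r 0)
[3] T2.load  rd  (counter 1, T2.r 1)
[4] T1.load  rd  (counter 1, T1.r 1)
[5] T1.cas  hit  (counter 2, T1.r 1)
[6] T2.cas  miss  (counter 2, T2.r 1)
[7] T0.load  rd  (counter 2, T0.r 2)
[8] T0.cas  hit  (counter 3, T0.r 2)
[9] T0.load  rd  (counter 3, T0.r 3)
[10] T0.cas  hit  (counter 4, T0.r 3)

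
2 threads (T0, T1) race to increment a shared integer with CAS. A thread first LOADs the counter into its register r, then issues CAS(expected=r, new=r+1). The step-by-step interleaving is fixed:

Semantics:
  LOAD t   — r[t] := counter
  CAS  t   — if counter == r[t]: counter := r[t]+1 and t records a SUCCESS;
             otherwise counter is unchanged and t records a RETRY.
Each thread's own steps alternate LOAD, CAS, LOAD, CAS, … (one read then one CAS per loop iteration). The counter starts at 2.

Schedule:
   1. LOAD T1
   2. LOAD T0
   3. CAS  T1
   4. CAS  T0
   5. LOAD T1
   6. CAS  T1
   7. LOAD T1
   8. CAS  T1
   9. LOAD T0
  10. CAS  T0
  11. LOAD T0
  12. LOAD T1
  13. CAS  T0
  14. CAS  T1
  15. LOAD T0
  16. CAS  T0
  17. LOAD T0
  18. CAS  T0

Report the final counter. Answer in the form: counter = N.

counter = 9

1. LOAD T1 → mem=2 r[T1]=2 [LOAD]
2. LOAD T0 → mem=2 r[T0]=2 [LOAD]
3. CAS T1 → mem=3 r[T1]=2 [OK]
4. CAS T0 → mem=3 r[T0]=2 [RETRY]
5. LOAD T1 → mem=3 r[T1]=3 [LOAD]
6. CAS T1 → mem=4 r[T1]=3 [OK]
7. LOAD T1 → mem=4 r[T1]=4 [LOAD]
8. CAS T1 → mem=5 r[T1]=4 [OK]
9. LOAD T0 → mem=5 r[T0]=5 [LOAD]
10. CAS T0 → mem=6 r[T0]=5 [OK]
11. LOAD T0 → mem=6 r[T0]=6 [LOAD]
12. LOAD T1 → mem=6 r[T1]=6 [LOAD]
13. CAS T0 → mem=7 r[T0]=6 [OK]
14. CAS T1 → mem=7 r[T1]=6 [RETRY]
15. LOAD T0 → mem=7 r[T0]=7 [LOAD]
16. CAS T0 → mem=8 r[T0]=7 [OK]
17. LOAD T0 → mem=8 r[T0]=8 [LOAD]
18. CAS T0 → mem=9 r[T0]=8 [OK]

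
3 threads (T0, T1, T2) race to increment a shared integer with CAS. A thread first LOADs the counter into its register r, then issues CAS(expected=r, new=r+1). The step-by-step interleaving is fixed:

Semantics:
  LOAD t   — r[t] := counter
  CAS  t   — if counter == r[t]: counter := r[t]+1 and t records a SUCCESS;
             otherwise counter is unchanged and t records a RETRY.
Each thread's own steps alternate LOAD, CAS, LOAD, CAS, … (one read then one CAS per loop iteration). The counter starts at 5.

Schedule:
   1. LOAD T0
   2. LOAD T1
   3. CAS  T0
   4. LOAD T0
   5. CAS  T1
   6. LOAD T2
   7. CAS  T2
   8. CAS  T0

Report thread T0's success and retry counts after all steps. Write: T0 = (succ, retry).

#1 T0 reads 5
#2 T1 reads 5
#3 T0 CAS(5→6) writes; counter now 6
#4 T0 reads 6
#5 T1 CAS(5→6) fails; counter now 6
#6 T2 reads 6
#7 T2 CAS(6→7) writes; counter now 7
#8 T0 CAS(6→7) fails; counter now 7

T0 = (1, 1)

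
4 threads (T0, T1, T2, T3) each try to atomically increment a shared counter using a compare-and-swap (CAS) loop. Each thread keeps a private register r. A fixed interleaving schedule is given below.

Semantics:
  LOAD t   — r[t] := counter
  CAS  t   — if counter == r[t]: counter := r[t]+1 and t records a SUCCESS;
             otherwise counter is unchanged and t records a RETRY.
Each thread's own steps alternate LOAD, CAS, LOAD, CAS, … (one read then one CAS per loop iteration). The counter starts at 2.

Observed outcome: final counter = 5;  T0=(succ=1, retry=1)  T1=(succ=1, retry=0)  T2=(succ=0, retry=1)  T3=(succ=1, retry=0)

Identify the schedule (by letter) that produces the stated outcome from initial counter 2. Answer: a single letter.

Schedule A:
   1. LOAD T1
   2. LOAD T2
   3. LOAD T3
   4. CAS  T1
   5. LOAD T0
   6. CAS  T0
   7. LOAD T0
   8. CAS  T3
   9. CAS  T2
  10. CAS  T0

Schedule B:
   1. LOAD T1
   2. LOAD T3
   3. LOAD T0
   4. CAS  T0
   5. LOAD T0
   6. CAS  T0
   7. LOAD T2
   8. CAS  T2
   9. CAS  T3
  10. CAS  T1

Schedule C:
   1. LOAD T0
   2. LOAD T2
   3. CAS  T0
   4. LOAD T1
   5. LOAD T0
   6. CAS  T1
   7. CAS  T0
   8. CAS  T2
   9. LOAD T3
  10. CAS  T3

Tracing schedule C:
   1) LOAD T0:  M=2  r_T0=2
   2) LOAD T2:  M=2  r_T2=2
   3) CAS  T0:  M=3  r_T0=2 ✓
   4) LOAD T1:  M=3  r_T1=3
   5) LOAD T0:  M=3  r_T0=3
   6) CAS  T1:  M=4  r_T1=3 ✓
   7) CAS  T0:  M=4  r_T0=3 ✗
   8) CAS  T2:  M=4  r_T2=2 ✗
   9) LOAD T3:  M=4  r_T3=4
  10) CAS  T3:  M=5  r_T3=4 ✓

C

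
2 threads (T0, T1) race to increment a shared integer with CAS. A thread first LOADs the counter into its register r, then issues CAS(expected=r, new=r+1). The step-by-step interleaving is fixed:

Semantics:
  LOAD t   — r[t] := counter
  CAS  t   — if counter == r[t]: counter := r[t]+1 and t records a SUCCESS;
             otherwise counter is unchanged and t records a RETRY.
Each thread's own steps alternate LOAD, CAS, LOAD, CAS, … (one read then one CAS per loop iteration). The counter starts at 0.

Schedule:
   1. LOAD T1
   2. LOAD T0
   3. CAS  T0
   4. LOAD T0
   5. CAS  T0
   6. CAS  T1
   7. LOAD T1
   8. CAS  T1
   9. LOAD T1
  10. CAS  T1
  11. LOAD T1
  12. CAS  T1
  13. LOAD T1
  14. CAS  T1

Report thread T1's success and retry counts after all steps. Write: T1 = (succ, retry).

1. LOAD T1 → mem=0 r[T1]=0 [LOAD]
2. LOAD T0 → mem=0 r[T0]=0 [LOAD]
3. CAS T0 → mem=1 r[T0]=0 [OK]
4. LOAD T0 → mem=1 r[T0]=1 [LOAD]
5. CAS T0 → mem=2 r[T0]=1 [OK]
6. CAS T1 → mem=2 r[T1]=0 [RETRY]
7. LOAD T1 → mem=2 r[T1]=2 [LOAD]
8. CAS T1 → mem=3 r[T1]=2 [OK]
9. LOAD T1 → mem=3 r[T1]=3 [LOAD]
10. CAS T1 → mem=4 r[T1]=3 [OK]
11. LOAD T1 → mem=4 r[T1]=4 [LOAD]
12. CAS T1 → mem=5 r[T1]=4 [OK]
13. LOAD T1 → mem=5 r[T1]=5 [LOAD]
14. CAS T1 → mem=6 r[T1]=5 [OK]

T1 = (4, 1)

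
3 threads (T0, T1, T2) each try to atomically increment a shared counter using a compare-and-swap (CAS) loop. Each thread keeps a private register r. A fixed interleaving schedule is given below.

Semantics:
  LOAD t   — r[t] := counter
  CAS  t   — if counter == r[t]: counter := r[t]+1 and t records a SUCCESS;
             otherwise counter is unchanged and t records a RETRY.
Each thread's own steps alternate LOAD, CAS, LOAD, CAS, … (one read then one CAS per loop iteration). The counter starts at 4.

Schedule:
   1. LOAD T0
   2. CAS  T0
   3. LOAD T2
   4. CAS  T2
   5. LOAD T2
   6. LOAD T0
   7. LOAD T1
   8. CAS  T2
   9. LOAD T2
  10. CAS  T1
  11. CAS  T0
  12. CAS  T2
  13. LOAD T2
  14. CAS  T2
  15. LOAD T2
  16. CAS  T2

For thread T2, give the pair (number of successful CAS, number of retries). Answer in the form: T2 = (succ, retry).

T2 = (5, 0)

   1) LOAD T0:  M=4  r_T0=4
   2) CAS  T0:  M=5  r_T0=4 ✓
   3) LOAD T2:  M=5  r_T2=5
   4) CAS  T2:  M=6  r_T2=5 ✓
   5) LOAD T2:  M=6  r_T2=6
   6) LOAD T0:  M=6  r_T0=6
   7) LOAD T1:  M=6  r_T1=6
   8) CAS  T2:  M=7  r_T2=6 ✓
   9) LOAD T2:  M=7  r_T2=7
  10) CAS  T1:  M=7  r_T1=6 ✗
  11) CAS  T0:  M=7  r_T0=6 ✗
  12) CAS  T2:  M=8  r_T2=7 ✓
  13) LOAD T2:  M=8  r_T2=8
  14) CAS  T2:  M=9  r_T2=8 ✓
  15) LOAD T2:  M=9  r_T2=9
  16) CAS  T2:  M=10  r_T2=9 ✓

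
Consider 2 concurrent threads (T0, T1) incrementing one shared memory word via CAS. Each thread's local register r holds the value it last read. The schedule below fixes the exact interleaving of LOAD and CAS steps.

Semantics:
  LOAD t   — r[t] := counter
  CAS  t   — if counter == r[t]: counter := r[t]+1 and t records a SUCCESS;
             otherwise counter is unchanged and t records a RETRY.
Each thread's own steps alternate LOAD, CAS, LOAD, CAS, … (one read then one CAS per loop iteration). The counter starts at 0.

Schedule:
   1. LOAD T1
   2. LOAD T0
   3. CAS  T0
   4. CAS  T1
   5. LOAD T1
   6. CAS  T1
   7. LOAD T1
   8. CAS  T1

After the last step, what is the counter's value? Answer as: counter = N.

counter = 3

   1) LOAD T1:  M=0  r_T1=0
   2) LOAD T0:  M=0  r_T0=0
   3) CAS  T0:  M=1  r_T0=0 ✓
   4) CAS  T1:  M=1  r_T1=0 ✗
   5) LOAD T1:  M=1  r_T1=1
   6) CAS  T1:  M=2  r_T1=1 ✓
   7) LOAD T1:  M=2  r_T1=2
   8) CAS  T1:  M=3  r_T1=2 ✓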